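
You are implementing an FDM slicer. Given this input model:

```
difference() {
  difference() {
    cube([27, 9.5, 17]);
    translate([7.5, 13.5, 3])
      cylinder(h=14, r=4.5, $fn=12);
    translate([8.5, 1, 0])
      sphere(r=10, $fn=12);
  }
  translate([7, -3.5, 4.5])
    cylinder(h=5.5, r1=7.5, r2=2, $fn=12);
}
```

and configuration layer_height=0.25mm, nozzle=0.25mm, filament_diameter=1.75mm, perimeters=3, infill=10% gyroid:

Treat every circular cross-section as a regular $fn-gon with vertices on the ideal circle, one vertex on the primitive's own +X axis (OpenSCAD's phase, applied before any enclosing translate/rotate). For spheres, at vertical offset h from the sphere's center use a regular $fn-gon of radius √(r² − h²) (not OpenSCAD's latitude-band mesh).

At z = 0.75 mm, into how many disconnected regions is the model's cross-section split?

2

At z = 0.75 mm: the 27×9.5 cube contributes its full rectangle; the cylinder at (7.5, 13.5) is absent (z outside [3, 17]); the sphere at (8.5, 1): section is a regular 12-gon, circumradius = √(r²−h²) = √(10²−0.75²) = 9.972; Taking the first minus the rest: starting from the 27×9.5 cube, the r=10 sphere at (8.5, 1) partially overlaps it — only the 155.44 mm² overlap (of its 298.31 mm²) is removed, clipping the outline — 2 connected regions; the cone at (7, -3.5) is absent (z outside [4.5, 10]); Taking the first minus the rest: none of the subtracted shapes is present at this height, so that combined region is unchanged — 2 connected regions. The result has 2 disconnected regions.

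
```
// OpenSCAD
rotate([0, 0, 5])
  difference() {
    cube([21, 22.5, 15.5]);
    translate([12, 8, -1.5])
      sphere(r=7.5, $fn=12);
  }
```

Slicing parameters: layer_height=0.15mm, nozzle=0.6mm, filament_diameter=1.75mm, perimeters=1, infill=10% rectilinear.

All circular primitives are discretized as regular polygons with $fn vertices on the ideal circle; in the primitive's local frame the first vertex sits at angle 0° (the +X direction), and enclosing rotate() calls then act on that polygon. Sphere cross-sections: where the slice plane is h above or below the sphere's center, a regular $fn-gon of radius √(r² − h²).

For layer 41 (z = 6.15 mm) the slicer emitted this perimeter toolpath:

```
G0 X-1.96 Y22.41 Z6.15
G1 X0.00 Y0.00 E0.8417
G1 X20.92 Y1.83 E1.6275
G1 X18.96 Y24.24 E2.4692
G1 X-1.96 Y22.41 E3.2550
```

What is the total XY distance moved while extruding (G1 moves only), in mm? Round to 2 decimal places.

Sum the Euclidean lengths of each G1 segment: total = 86.99 mm.

86.99 mm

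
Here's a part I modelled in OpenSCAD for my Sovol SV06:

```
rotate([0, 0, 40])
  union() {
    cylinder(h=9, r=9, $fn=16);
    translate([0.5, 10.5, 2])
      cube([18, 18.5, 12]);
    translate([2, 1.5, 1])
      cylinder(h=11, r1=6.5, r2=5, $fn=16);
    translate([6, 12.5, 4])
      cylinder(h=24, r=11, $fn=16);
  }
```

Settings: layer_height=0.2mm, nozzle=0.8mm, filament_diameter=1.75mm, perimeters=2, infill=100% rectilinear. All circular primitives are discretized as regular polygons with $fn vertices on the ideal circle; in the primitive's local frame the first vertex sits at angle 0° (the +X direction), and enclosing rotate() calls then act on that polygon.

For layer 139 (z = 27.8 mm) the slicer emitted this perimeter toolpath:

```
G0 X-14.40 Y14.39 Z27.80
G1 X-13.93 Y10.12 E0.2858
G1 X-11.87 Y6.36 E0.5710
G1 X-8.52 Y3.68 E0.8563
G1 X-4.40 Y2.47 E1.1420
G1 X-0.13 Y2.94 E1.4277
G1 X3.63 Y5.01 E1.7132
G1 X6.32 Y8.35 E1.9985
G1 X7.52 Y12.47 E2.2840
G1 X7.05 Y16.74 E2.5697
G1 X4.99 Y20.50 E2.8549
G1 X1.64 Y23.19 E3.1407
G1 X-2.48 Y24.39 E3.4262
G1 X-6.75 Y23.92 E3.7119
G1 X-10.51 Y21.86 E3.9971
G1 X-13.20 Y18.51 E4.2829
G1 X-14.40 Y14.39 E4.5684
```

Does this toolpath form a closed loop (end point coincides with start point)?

Start point (G0): (-14.40, 14.39). End point (last G1): the path returns to the start — closed.

yes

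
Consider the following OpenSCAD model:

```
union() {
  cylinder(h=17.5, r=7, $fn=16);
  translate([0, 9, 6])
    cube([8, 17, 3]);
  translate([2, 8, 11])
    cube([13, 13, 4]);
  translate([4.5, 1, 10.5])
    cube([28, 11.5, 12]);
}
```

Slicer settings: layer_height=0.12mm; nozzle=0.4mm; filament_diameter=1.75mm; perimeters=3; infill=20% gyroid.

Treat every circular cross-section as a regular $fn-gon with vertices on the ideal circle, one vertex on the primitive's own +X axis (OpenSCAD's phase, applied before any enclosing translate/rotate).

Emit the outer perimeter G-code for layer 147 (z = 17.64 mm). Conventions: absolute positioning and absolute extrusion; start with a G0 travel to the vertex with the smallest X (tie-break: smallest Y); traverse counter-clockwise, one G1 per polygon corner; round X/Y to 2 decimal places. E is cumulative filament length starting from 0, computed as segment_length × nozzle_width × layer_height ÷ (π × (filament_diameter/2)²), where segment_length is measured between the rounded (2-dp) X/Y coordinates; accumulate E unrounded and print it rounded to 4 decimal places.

At z = 17.64 mm: the cylinder is absent (z outside [0, 17.5]); the cube at (0, 9) is absent (z outside [6, 9]); the cube at (2, 8) is not intersected at this z (z outside [11, 15]); the cube at (4.5, 1) (footprint 28×11.5) is included at this height; Combining (union): only the 28×11.5 cube at (4.5, 1) is present, so the union is just that shape — 1 connected region. The outline is a single polygon with 4 vertices. Extrusion per mm of travel: 0.4 × 0.12 / (π × 0.875²) = 0.019956. Accumulating E over each segment gives final E = 1.5765.

G0 X4.50 Y1.00 Z17.64
G1 X32.50 Y1.00 E0.5588
G1 X32.50 Y12.50 E0.7883
G1 X4.50 Y12.50 E1.3470
G1 X4.50 Y1.00 E1.5765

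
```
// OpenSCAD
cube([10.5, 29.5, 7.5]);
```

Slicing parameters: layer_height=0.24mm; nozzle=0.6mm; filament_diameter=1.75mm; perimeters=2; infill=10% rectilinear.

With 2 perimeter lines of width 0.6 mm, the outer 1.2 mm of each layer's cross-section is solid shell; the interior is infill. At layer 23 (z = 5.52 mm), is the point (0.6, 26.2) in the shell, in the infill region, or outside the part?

shell

At z = 5.52 mm: the cube (footprint 10.5×29.5) is included at this height. Overall, the cross-section is a single solid region. The nearest boundary edge runs (0.00, 29.50)→(0.00, 0.00); distance from the point to it = 0.60 mm. The point is inside the cross-section, 0.60 mm from the nearest boundary — within the 1.2 mm shell band (2 × 0.6).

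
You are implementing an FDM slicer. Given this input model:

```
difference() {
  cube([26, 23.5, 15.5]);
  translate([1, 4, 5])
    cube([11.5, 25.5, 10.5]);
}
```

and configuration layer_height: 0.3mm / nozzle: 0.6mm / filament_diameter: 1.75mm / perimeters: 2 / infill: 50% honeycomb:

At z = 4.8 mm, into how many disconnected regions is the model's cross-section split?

At z = 4.8 mm: the cube (footprint 26×23.5) is included at this height; the cube at (1, 4) is absent (z outside [5, 15.5]); After the difference (first − rest): none of the subtracted shapes is present at this height, so the 26×23.5 cube is unchanged — 1 connected region. The result has 1 disconnected region.

1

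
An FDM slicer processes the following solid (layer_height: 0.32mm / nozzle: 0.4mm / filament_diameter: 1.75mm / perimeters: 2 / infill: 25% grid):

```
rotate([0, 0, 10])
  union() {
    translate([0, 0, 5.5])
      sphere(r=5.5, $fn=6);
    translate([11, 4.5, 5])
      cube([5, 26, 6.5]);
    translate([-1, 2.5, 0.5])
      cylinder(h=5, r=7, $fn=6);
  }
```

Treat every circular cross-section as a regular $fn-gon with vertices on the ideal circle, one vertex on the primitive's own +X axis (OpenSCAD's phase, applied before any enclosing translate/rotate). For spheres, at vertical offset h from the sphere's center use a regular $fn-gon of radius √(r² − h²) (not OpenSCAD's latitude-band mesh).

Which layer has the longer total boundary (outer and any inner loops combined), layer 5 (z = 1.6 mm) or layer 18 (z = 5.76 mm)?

layer 18 (z = 5.76 mm)

Layer 5 (z = 1.6): the r=5.5 sphere slices to a regular 6-gon of circumradius 3.878 (√(r²−h²) with h=3.9 from center) (perimeter = 2·6·3.878·sin(180°/6) = 23.27 mm); the cube at (11, 4.5) does not reach this height (z outside [5, 11.5]); the cylinder at (-1, 2.5): section is a regular 6-gon, circumradius r=7 (perimeter = 2·6·7.000·sin(180°/6) = 42.00 mm); Merging all regions: the r=5.5 sphere lies entirely inside the r=7 cylinder at (-1, 2.5), so the union is just the r=7 cylinder at (-1, 2.5) — boundary = 42.00 mm; (whole slice rotated 10° about Z — lengths, areas and connectivity unchanged). So its perimeter = 42.00 mm. Layer 18 (z = 5.76): the r=5.5 sphere contributes a regular 6-gon of circumradius √(5.5²−0.26²) = 5.494 (perimeter = 2·6·5.494·sin(180°/6) = 32.96 mm); the 5×26 cube at (11, 4.5) contributes its full rectangle (perimeter 62.00 mm); the cylinder at (-1, 2.5) is absent (z outside [0.5, 5.5]); Taking the union: the 2 present regions are separate (no shared area or edge), so areas and boundary lengths simply add and each stays a separate island — boundary = 94.96 mm; (rotated 10° about Z; rotation is an isometry so areas/perimeters/island counts are preserved). So its perimeter = 94.96 mm. Layer 18 is larger (94.96 vs 42.00 mm).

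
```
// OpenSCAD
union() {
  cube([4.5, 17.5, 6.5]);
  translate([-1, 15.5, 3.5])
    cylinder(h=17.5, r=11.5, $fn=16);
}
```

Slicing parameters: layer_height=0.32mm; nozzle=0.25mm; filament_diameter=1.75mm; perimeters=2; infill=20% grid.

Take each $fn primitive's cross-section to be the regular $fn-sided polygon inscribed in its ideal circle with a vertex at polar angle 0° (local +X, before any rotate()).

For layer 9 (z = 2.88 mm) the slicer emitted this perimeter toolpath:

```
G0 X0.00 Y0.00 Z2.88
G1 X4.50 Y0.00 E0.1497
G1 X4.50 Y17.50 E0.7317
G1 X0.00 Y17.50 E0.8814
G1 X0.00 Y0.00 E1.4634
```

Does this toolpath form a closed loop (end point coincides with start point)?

yes

Start point (G0): (0.00, 0.00). End point (last G1): the path returns to the start — closed.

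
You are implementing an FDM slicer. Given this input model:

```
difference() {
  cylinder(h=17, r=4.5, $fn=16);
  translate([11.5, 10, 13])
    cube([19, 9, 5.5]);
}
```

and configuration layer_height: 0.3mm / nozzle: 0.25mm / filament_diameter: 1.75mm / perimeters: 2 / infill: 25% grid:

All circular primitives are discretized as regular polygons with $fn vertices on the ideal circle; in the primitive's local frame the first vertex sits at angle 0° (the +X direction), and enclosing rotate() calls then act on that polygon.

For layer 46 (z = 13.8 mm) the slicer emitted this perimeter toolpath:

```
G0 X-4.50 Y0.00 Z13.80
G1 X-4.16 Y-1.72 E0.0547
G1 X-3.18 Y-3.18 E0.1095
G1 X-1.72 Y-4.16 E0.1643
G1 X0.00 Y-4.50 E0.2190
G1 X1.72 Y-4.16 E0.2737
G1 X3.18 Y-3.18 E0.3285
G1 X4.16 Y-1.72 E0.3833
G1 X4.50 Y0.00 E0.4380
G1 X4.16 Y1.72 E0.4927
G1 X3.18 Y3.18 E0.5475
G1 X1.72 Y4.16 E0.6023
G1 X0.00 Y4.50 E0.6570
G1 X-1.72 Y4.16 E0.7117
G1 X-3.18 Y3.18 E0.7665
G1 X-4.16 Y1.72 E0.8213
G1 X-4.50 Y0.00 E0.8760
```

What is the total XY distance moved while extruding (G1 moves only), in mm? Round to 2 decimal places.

Sum the Euclidean lengths of each G1 segment: total = 28.09 mm.

28.09 mm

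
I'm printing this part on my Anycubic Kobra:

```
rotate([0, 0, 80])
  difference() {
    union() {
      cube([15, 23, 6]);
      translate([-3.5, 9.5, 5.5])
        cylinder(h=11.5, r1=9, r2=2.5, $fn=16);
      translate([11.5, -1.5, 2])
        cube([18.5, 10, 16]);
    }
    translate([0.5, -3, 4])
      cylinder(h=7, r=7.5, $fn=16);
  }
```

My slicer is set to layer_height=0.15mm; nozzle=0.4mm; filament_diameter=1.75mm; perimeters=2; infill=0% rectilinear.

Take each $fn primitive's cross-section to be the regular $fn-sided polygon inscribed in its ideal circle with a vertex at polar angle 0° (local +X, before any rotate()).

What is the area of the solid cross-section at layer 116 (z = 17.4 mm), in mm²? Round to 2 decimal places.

At z = 17.4 mm: the cube is not intersected at this z (z outside [0, 6]); the cone at (-3.5, 9.5) does not reach this height (z outside [5.5, 17]); the cube at (11.5, -1.5) (footprint 18.5×10) is included at this height (area 185.00 mm²); Merging all regions: only the 18.5×10 cube at (11.5, -1.5) is present, so the union is just that shape — area = 185.00 mm²; the cylinder at (0.5, -3) does not reach this height (z outside [4, 11]); Taking the first minus the rest: none of the subtracted shapes is present at this height, so the result so far is unchanged — area = 185.00 mm²; (rotated 80° about Z; rotation is an isometry so areas/perimeters/island counts are preserved). Overall, the cross-section is a single solid region. Net area = 185.00 mm².

185.00 mm²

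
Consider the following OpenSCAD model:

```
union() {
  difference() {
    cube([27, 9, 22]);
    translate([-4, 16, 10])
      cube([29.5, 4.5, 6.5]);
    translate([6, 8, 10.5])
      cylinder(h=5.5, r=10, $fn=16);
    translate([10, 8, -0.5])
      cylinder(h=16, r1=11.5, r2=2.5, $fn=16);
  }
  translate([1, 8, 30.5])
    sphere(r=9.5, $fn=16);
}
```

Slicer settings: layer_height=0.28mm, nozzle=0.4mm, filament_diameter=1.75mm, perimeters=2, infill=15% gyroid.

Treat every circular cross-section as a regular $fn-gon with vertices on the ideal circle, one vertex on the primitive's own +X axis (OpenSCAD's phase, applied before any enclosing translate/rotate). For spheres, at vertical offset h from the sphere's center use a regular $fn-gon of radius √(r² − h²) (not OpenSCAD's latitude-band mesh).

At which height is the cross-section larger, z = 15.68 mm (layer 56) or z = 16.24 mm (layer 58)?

layer 58 (z = 16.24 mm)

Layer 56 (z = 15.68): the 27×9 cube contributes its full rectangle (area 243.00 mm²); the cube at (-4, 16) (footprint 29.5×4.5) is included at this height (area 132.75 mm²); the cylinder at (6, 8): section is a regular 16-gon, circumradius r=10 (area = (16/2)·10.000²·sin(360°/16) = 306.15 mm²); the cone at (10, 8) is absent (z outside [-0.5, 15.5]); Taking the first minus the rest: starting from the 27×9 cube (243.00 mm²), the 29.5×4.5 cube at (-4, 16) misses the remaining region (no effect); the r=10 cylinder at (6, 8) partially overlaps it — only the 133.06 mm² overlap (of its 306.15 mm²) is removed, clipping the outline — area = 109.94 mm²; the sphere at (1, 8) is absent (|z−center|=14.820 > r=9.5); Taking the union: only the result so far is present, so the union is just that shape — area = 109.94 mm². So its area = 109.94 mm². Layer 58 (z = 16.24): the 27×9 cube contributes its full rectangle (area 243.00 mm²); the cube at (-4, 16) (footprint 29.5×4.5) is included at this height (area 132.75 mm²); the cylinder at (6, 8) is absent (z outside [10.5, 16]); the cone at (10, 8) is not intersected at this z (z outside [-0.5, 15.5]); Taking the first minus the rest: starting from the 27×9 cube (243.00 mm²), the 29.5×4.5 cube at (-4, 16) misses the remaining region (no effect) — area = 243.00 mm²; the sphere at (1, 8) is absent (|z−center|=14.260 > r=9.5); Combining (union): only that combined region is present, so the union is just that shape — area = 243.00 mm². So its area = 243.00 mm². Layer 58 is larger (243.00 vs 109.94 mm²).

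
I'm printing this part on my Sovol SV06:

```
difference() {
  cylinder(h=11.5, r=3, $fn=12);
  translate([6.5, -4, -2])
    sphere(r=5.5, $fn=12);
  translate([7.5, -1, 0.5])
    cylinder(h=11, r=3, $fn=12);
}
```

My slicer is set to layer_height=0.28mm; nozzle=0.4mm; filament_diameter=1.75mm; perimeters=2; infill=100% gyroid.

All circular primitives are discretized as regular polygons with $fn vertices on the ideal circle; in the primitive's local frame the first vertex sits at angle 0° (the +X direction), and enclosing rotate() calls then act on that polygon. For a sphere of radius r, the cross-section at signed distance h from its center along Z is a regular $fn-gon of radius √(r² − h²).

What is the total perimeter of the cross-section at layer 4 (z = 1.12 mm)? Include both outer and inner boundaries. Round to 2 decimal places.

At z = 1.12 mm: the r=3 cylinder contributes a regular 12-gon of circumradius 3 (perimeter = 2·12·3.000·sin(180°/12) = 18.63 mm); the r=5.5 sphere at (6.5, -4) slices to a regular 12-gon of circumradius 4.529 (√(r²−h²) with h=3.12 from center) (perimeter = 2·12·4.529·sin(180°/12) = 28.14 mm); the r=3 cylinder at (7.5, -1) gives a regular 12-gon of circumradius 3 (constant along its height) (perimeter = 2·12·3.000·sin(180°/12) = 18.63 mm); After the difference (first − rest): starting from the r=3 cylinder, the r=5.5 sphere at (6.5, -4) misses the remaining region (no effect); the r=3 cylinder at (7.5, -1) misses the remaining region (no effect) — boundary = 18.63 mm. Overall, the cross-section is a single solid region. Total boundary length (outer) = 18.63 mm.

18.63 mm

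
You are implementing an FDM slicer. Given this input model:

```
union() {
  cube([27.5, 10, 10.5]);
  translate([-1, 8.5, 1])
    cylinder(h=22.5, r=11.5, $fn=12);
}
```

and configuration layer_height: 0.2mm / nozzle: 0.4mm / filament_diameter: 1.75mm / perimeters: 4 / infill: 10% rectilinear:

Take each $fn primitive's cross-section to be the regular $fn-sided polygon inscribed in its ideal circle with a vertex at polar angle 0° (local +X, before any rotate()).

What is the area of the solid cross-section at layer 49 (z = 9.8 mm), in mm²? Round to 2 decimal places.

At z = 9.8 mm: the cube (footprint 27.5×10) is included at this height (area 275.00 mm²); the cylinder at (-1, 8.5): section is a regular 12-gon, circumradius r=11.5 (area = (12/2)·11.500²·sin(360°/12) = 396.75 mm²); Merging all regions: the regions partially overlap — summed areas 671.75 mm² minus the doubly-counted overlap 92.25 mm² gives 579.50 mm² — area = 579.50 mm². Overall, the cross-section is a single solid region. Net area = 579.50 mm².

579.50 mm²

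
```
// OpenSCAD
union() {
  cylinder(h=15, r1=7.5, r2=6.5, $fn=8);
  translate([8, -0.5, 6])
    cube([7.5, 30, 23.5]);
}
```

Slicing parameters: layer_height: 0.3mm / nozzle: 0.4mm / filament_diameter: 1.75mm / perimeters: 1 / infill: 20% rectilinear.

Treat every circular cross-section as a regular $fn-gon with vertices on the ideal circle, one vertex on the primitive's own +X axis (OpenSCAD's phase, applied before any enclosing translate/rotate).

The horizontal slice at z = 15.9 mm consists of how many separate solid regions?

1

At z = 15.9 mm: the cone does not reach this height (z outside [0, 15]); the cube at (8, -0.5) is present — its section is the full 7.5×30 rectangle; Taking the union: only the 7.5×30 cube at (8, -0.5) is present, so the union is just that shape — 1 connected region. The result has 1 disconnected region.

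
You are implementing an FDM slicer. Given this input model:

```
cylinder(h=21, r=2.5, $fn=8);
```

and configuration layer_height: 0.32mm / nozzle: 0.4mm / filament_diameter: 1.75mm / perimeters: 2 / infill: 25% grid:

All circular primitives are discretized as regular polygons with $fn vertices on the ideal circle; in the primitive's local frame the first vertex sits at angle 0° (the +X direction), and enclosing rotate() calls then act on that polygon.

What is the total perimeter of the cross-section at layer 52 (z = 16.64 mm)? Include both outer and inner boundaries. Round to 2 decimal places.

At z = 16.64 mm: the cylinder: section is a regular 8-gon, circumradius r=2.5 (perimeter = 2·8·2.500·sin(180°/8) = 15.31 mm). Overall, the cross-section is a single solid region. Total boundary length (outer) = 15.31 mm.

15.31 mm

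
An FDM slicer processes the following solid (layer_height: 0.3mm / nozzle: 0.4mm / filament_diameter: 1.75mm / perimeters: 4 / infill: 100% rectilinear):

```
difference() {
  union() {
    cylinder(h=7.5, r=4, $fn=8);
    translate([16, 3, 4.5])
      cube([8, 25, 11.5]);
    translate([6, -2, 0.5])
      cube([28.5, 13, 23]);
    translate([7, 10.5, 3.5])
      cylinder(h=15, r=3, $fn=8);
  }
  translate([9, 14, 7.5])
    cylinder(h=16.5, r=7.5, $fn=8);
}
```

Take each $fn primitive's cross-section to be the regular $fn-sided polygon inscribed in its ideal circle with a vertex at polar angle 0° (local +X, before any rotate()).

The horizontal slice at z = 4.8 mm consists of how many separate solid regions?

2

At z = 4.8 mm: the r=4 cylinder contributes a regular 8-gon of circumradius 4; the 8×25 cube at (16, 3) contributes its full rectangle; the cube at (6, -2) is present — its section is the full 28.5×13 rectangle; the r=3 cylinder at (7, 10.5) contributes a regular 8-gon of circumradius 3; Merging all regions: the regions partially overlap (shared area 75.11 mm²), so overlapping operands fuse into one piece — 2 connected regions; the cylinder at (9, 14) is absent (z outside [7.5, 24]); Subtracting the remaining from the first: none of the subtracted shapes is present at this height, so that combined region is unchanged — 2 connected regions. The result has 2 disconnected regions.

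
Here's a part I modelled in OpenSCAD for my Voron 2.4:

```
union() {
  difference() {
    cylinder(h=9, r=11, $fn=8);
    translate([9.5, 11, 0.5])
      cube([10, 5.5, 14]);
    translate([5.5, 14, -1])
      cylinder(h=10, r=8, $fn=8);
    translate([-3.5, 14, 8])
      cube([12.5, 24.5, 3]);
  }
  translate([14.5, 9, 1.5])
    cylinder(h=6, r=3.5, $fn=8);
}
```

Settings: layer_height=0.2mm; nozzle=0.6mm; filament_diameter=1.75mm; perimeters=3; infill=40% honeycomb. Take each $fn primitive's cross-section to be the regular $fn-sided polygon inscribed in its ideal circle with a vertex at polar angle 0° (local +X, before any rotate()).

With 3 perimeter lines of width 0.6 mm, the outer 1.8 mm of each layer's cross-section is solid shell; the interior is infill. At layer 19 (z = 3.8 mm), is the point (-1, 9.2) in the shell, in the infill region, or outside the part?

shell

At z = 3.8 mm: the cylinder: section is a regular 8-gon, circumradius r=11; the cube at (9.5, 11) (footprint 10×5.5) is included at this height; the cylinder at (5.5, 14): section is a regular 8-gon, circumradius r=8; the cube at (-3.5, 14) is not intersected at this z (z outside [8, 11]); After the difference (first − rest): starting from the r=11 cylinder, the 10×5.5 cube at (9.5, 11) misses the remaining region (no effect); the r=8 cylinder at (5.5, 14) partially overlaps it — only the 20.75 mm² overlap (of its 181.02 mm²) is removed, clipping the outline — 1 connected region; the r=3.5 cylinder at (14.5, 9) gives a regular 8-gon of circumradius 3.5 (constant along its height); Merging all regions: the 2 present regions are separate (no shared area or edge), so areas and boundary lengths simply add and each stays a separate island — 2 connected regions. Overall, the cross-section has 2 separate islands. The nearest boundary edge runs (-1.07, 10.56)→(-0.16, 8.34); distance from the point to it = 0.45 mm. (Shell/infill is judged within the island containing the point — the largest one.) The point is inside the cross-section, 0.45 mm from the nearest boundary — within the 1.8 mm shell band (3 × 0.6).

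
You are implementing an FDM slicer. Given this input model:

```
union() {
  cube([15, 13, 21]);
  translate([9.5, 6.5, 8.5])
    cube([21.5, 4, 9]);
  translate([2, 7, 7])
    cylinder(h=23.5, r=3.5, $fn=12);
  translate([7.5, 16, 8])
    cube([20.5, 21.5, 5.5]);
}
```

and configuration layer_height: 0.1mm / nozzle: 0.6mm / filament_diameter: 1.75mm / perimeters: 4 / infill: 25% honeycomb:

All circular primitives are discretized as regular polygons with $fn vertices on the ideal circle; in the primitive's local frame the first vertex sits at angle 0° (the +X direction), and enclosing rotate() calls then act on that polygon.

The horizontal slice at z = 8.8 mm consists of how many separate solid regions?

At z = 8.8 mm: the cube is present — its section is the full 15×13 rectangle; the 21.5×4 cube at (9.5, 6.5) contributes its full rectangle; the r=3.5 cylinder at (2, 7) contributes a regular 12-gon of circumradius 3.5; the cube at (7.5, 16) (footprint 20.5×21.5) is included at this height; Merging all regions: the regions partially overlap (shared area 53.26 mm²), so overlapping operands fuse into one piece — 2 connected regions. The result has 2 disconnected regions.

2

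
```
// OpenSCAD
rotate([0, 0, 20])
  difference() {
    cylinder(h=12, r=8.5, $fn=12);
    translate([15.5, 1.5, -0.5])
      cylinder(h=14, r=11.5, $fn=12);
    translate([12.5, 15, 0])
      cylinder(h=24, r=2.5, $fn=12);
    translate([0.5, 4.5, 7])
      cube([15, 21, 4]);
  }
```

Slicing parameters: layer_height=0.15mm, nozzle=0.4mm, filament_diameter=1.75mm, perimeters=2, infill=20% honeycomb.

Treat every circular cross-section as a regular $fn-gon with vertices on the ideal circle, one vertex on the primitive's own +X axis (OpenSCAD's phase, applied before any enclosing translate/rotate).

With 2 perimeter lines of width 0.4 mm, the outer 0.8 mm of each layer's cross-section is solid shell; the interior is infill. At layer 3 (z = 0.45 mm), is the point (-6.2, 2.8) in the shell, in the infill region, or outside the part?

infill

At z = 0.45 mm: the cylinder: section is a regular 12-gon, circumradius r=8.5; the cylinder at (15.5, 1.5): section is a regular 12-gon, circumradius r=11.5; the r=2.5 cylinder at (12.5, 15) gives a regular 12-gon of circumradius 2.5 (constant along its height); the cube at (0.5, 4.5) is absent (z outside [7, 11]); Subtracting the remaining from the first: starting from the r=8.5 cylinder, the r=11.5 cylinder at (15.5, 1.5) partially overlaps it — only the 31.51 mm² overlap (of its 396.75 mm²) is removed, clipping the outline; the r=2.5 cylinder at (12.5, 15) misses the remaining region (no effect) — 1 connected region; (whole slice rotated 20° about Z — lengths, areas and connectivity unchanged). Overall, the cross-section is a single solid region. Undo the 20° rotation: the query point maps to (-4.868, 4.752) in the un-rotated model frame. The nearest boundary edge runs (-7.36, 4.25)→(-4.25, 7.36); distance from the point to it = 1.41 mm. The point is inside the cross-section and 1.41 mm from the nearest boundary — more than the 0.8 mm shell width (2 × 0.4), so it's in the infill interior.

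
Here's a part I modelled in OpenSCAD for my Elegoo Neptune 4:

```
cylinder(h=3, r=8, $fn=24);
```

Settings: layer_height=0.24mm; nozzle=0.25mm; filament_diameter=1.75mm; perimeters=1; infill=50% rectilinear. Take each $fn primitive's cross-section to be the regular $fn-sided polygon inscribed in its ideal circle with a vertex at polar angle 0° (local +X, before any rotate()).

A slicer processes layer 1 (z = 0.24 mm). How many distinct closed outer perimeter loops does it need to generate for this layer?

At z = 0.24 mm: the r=8 cylinder contributes a regular 24-gon of circumradius 8. The result has 1 disconnected region.

1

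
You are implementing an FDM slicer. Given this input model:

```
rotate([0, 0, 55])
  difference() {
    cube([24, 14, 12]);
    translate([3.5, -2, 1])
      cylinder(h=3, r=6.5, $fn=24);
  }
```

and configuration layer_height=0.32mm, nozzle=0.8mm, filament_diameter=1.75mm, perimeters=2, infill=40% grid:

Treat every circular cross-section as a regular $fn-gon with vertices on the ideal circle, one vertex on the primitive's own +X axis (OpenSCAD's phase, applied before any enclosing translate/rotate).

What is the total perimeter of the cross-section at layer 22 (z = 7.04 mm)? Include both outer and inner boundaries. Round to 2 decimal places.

At z = 7.04 mm: the 24×14 cube contributes its full rectangle (perimeter 76.00 mm); the cylinder at (3.5, -2) is absent (z outside [1, 4]); Taking the first minus the rest: none of the subtracted shapes is present at this height, so the 24×14 cube is unchanged — boundary = 76.00 mm; (whole slice rotated 55° about Z — lengths, areas and connectivity unchanged). Overall, the cross-section is a single solid region. Total boundary length (outer) = 76.00 mm.

76.00 mm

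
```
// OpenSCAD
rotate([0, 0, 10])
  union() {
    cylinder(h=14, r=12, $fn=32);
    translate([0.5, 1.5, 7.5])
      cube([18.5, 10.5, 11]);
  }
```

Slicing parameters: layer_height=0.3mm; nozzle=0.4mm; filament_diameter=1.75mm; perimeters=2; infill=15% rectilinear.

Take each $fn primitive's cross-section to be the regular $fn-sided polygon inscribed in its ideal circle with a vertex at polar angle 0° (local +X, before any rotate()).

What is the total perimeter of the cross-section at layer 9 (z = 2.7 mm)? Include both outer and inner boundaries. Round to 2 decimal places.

75.28 mm

At z = 2.7 mm: the r=12 cylinder contributes a regular 32-gon of circumradius 12 (perimeter = 2·32·12.000·sin(180°/32) = 75.28 mm); the cube at (0.5, 1.5) is absent (z outside [7.5, 18.5]); Merging all regions: only the r=12 cylinder is present, so the union is just that shape — boundary = 75.28 mm; (rotated 10° about Z; rotation is an isometry so areas/perimeters/island counts are preserved). Overall, the cross-section is a single solid region. Total boundary length (outer) = 75.28 mm.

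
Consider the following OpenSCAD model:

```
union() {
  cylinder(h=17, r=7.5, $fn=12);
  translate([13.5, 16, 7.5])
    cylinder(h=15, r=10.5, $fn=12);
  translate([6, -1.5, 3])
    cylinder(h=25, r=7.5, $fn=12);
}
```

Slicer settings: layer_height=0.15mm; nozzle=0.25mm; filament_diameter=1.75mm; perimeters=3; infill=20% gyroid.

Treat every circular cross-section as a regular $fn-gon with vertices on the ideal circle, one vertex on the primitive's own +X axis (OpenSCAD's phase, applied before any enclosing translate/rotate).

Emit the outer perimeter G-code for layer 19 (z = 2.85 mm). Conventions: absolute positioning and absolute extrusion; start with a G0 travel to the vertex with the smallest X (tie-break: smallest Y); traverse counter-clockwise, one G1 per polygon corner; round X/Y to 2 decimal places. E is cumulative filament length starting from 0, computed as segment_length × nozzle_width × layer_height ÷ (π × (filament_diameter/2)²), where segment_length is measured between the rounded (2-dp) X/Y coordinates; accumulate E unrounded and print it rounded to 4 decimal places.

G0 X-7.50 Y0.00 Z2.85
G1 X-6.50 Y-3.75 E0.0605
G1 X-3.75 Y-6.50 E0.1211
G1 X0.00 Y-7.50 E0.1816
G1 X3.75 Y-6.50 E0.2422
G1 X6.50 Y-3.75 E0.3028
G1 X7.50 Y0.00 E0.3633
G1 X6.50 Y3.75 E0.4238
G1 X3.75 Y6.50 E0.4844
G1 X0.00 Y7.50 E0.5449
G1 X-3.75 Y6.50 E0.6055
G1 X-6.50 Y3.75 E0.6661
G1 X-7.50 Y0.00 E0.7266

At z = 2.85 mm: the r=7.5 cylinder contributes a regular 12-gon of circumradius 7.5; the cylinder at (13.5, 16) does not reach this height (z outside [7.5, 22.5]); the cylinder at (6, -1.5) is absent (z outside [3, 28]); Merging all regions: only the r=7.5 cylinder is present, so the union is just that shape — 1 connected region. The outline is a single polygon with 12 vertices. Extrusion per mm of travel: 0.25 × 0.15 / (π × 0.875²) = 0.015591. Accumulating E over each segment gives final E = 0.7266.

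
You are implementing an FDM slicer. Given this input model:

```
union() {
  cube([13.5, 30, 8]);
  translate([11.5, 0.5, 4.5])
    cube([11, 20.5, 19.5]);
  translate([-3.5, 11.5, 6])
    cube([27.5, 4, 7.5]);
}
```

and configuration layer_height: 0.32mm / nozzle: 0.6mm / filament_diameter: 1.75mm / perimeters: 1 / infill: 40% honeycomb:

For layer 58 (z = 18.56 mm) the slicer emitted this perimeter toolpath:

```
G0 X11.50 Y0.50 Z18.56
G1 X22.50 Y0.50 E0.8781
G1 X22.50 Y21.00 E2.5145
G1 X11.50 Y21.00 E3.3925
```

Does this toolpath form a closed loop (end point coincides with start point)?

no

Start point (G0): (11.50, 0.50). End point (last G1): the path does not return to the start — open.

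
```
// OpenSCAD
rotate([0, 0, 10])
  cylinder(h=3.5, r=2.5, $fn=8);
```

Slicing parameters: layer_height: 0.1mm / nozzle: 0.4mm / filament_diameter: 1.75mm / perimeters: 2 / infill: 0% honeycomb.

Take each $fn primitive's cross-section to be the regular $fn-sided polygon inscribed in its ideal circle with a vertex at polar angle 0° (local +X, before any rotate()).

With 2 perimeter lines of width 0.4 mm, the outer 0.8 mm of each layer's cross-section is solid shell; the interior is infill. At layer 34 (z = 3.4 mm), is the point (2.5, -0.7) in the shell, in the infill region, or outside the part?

At z = 3.4 mm: the r=2.5 cylinder gives a regular 8-gon of circumradius 2.5 (constant along its height); (whole slice rotated 10° about Z — lengths, areas and connectivity unchanged). Overall, the cross-section is a single solid region. Undo the 10° rotation: the query point maps to (2.340, -1.123) in the un-rotated model frame. The nearest boundary edge runs (1.77, -1.77)→(2.50, 0.00); distance from the point to it = 0.28 mm. The point is not inside any of the regions above, so it lies outside the cross-section (0.28 mm from the nearest boundary).

outside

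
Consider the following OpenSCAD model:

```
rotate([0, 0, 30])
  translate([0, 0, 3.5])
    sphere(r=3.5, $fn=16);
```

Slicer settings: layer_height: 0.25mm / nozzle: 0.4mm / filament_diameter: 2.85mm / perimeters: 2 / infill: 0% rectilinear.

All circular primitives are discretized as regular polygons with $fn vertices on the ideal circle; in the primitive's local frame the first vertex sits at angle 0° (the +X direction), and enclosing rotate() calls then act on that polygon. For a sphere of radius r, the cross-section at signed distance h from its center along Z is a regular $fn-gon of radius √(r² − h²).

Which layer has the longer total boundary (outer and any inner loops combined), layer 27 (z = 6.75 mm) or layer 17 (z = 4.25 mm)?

layer 17 (z = 4.25 mm)

Layer 27 (z = 6.75): the sphere: section is a regular 16-gon, circumradius = √(r²−h²) = √(3.5²−3.25²) = 1.299 (perimeter = 2·16·1.299·sin(180°/16) = 8.11 mm); (rotated 30° about Z; rotation is an isometry so areas/perimeters/island counts are preserved). So its perimeter = 8.11 mm. Layer 17 (z = 4.25): the r=3.5 sphere contributes a regular 16-gon of circumradius √(3.5²−0.75²) = 3.419 (perimeter = 2·16·3.419·sin(180°/16) = 21.34 mm); (rotated 30° about Z; rotation is an isometry so areas/perimeters/island counts are preserved). So its perimeter = 21.34 mm. Layer 17 is larger (21.34 vs 8.11 mm).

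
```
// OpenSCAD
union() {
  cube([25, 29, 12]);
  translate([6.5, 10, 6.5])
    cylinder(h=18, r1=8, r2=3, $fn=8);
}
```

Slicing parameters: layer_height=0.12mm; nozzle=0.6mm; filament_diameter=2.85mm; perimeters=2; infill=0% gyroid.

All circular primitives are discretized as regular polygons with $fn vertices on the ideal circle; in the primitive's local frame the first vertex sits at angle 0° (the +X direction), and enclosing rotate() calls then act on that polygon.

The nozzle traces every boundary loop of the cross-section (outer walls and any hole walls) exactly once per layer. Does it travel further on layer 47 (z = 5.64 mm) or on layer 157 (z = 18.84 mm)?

layer 47 (z = 5.64 mm)

Layer 47 (z = 5.64): the cube is present — its section is the full 25×29 rectangle (perimeter 108.00 mm); the cone at (6.5, 10) is not intersected at this z (z outside [6.5, 24.5]); Taking the union: only the 25×29 cube is present, so the union is just that shape — boundary = 108.00 mm. So its perimeter = 108.00 mm. Layer 157 (z = 18.84): the cube does not reach this height (z outside [0, 12]); the cone at (6.5, 10) (r1=8→r2=3) has section circumradius 4.572 here — a regular 8-gon (perimeter = 2·8·4.572·sin(180°/8) = 28.00 mm); Taking the union: only the cone at (6.5, 10) is present, so the union is just that shape — boundary = 28.00 mm. So its perimeter = 28.00 mm. Layer 47 is larger (108.00 vs 28.00 mm).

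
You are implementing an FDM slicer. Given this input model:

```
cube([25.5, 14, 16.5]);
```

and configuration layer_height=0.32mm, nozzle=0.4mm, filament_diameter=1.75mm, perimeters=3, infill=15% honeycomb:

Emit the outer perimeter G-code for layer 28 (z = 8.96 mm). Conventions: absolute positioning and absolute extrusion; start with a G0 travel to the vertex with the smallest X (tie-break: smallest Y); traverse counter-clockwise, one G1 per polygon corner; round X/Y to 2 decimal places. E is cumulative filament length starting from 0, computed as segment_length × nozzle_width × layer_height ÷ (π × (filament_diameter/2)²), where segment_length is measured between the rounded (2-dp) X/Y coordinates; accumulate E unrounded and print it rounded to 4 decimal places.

G0 X0.00 Y0.00 Z8.96
G1 X25.50 Y0.00 E1.3570
G1 X25.50 Y14.00 E2.1020
G1 X0.00 Y14.00 E3.4591
G1 X0.00 Y0.00 E4.2041

At z = 8.96 mm: the cube (footprint 25.5×14) is included at this height. The outline is a single polygon with 4 vertices. Extrusion per mm of travel: 0.4 × 0.32 / (π × 0.875²) = 0.053216. Accumulating E over each segment gives final E = 4.2041.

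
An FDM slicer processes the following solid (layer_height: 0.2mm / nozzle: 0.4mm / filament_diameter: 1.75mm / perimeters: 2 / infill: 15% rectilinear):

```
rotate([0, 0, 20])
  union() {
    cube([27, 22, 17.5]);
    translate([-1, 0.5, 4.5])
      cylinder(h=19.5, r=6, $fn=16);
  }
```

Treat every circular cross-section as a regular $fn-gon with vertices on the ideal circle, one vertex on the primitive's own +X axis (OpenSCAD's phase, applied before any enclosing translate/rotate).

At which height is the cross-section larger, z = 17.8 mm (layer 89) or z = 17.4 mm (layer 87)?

Layer 89 (z = 17.8): the cube does not reach this height (z outside [0, 17.5]); the r=6 cylinder at (-1, 0.5) contributes a regular 16-gon of circumradius 6 (area = (16/2)·6.000²·sin(360°/16) = 110.21 mm²); Merging all regions: only the r=6 cylinder at (-1, 0.5) is present, so the union is just that shape — area = 110.21 mm²; (rotated 20° about Z; rotation is an isometry so areas/perimeters/island counts are preserved). So its area = 110.21 mm². Layer 87 (z = 17.4): the 27×22 cube contributes its full rectangle (area 594.00 mm²); the r=6 cylinder at (-1, 0.5) gives a regular 16-gon of circumradius 6 (constant along its height) (area = (16/2)·6.000²·sin(360°/16) = 110.21 mm²); Merging all regions: the regions partially overlap — summed areas 704.21 mm² minus the doubly-counted overlap 24.13 mm² gives 680.09 mm² — area = 680.09 mm²; (whole slice rotated 20° about Z — lengths, areas and connectivity unchanged). So its area = 680.09 mm². Layer 87 is larger (680.09 vs 110.21 mm²).

layer 87 (z = 17.4 mm)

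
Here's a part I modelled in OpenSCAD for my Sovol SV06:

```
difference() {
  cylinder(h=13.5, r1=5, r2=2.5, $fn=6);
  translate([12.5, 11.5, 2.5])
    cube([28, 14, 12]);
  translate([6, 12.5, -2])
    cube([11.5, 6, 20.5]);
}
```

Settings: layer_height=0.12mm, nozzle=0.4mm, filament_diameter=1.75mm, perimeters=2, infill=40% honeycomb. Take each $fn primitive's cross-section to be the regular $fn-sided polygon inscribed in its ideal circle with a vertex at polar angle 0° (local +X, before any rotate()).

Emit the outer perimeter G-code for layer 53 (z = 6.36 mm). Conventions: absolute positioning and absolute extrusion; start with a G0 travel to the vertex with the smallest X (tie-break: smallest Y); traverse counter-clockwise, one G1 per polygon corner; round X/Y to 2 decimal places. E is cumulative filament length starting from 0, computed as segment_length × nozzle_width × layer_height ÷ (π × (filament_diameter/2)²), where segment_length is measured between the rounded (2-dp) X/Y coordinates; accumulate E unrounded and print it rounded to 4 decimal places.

G0 X-3.82 Y0.00 Z6.36
G1 X-1.91 Y-3.31 E0.0763
G1 X1.91 Y-3.31 E0.1525
G1 X3.82 Y0.00 E0.2288
G1 X1.91 Y3.31 E0.3050
G1 X-1.91 Y3.31 E0.3813
G1 X-3.82 Y0.00 E0.4575

At z = 6.36 mm: the cone contributes a regular 6-gon of circumradius 3.822 (interpolated between r1=5 and r2=2.5 at t=0.471); the cube at (12.5, 11.5) (footprint 28×14) is included at this height; the cube at (6, 12.5) is present — its section is the full 11.5×6 rectangle; Subtracting the remaining from the first: starting from the cone, the 28×14 cube at (12.5, 11.5) misses the remaining region (no effect); the 11.5×6 cube at (6, 12.5) misses the remaining region (no effect) — 1 connected region. The outline is a single polygon with 6 vertices. Extrusion per mm of travel: 0.4 × 0.12 / (π × 0.875²) = 0.019956. Accumulating E over each segment gives final E = 0.4575.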